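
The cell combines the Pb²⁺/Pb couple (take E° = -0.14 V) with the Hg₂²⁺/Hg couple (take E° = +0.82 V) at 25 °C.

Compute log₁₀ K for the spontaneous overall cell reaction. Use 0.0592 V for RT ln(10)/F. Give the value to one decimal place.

Cathode: Hg₂²⁺/Hg; anode: Pb²⁺/Pb. E°cell = +0.96 V, n = 2.
log K = nE°cell / 0.0592 = (2)(+0.96) / 0.0592 = 32.4.

32.4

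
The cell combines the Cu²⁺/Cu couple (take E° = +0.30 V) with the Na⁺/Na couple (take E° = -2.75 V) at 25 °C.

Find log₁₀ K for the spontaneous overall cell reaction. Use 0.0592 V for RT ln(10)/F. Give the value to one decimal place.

Cathode: Cu²⁺/Cu; anode: Na⁺/Na. E°cell = +3.05 V, n = 2.
log K = nE°cell / 0.0592 = (2)(+3.05) / 0.0592 = 103.0.

103.0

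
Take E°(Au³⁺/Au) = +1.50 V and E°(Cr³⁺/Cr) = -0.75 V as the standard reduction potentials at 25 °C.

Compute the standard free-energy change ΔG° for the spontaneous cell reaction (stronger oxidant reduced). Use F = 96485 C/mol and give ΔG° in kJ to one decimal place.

-651.3 kJ

Au³⁺/Au (E° = +1.50 V) is the cathode; Cr³⁺/Cr (E° = -0.75 V) is the anode, so E°cell = +2.25 V.
Balancing electrons gives n = 3 (lcm of 3 and 3).
ΔG° = −nFE° = −(3)(96485)(+2.25) = -651,274 J = -651.3 kJ.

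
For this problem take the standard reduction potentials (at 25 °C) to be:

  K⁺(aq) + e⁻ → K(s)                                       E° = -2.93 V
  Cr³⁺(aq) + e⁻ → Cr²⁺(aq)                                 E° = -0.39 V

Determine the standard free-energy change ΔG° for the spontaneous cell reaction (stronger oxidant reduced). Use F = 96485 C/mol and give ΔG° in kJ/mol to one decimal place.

-245.1 kJ/mol

Cr³⁺/Cr²⁺ (E° = -0.39 V) is the cathode; K⁺/K (E° = -2.93 V) is the anode, so E°cell = +2.54 V.
Balancing electrons gives n = 1 (lcm of 1 and 1).
ΔG° = −nFE° = −(1)(96485)(+2.54) = -245,072 J = -245.1 kJ/mol.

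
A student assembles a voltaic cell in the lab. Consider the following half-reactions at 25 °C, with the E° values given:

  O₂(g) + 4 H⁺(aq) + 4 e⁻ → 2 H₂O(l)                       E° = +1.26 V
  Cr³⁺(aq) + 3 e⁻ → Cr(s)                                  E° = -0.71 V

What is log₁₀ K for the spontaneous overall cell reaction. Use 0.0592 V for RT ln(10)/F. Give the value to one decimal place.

399.3

Cathode: O₂/H₂O; anode: Cr³⁺/Cr. E°cell = +1.97 V, n = 12.
log K = nE°cell / 0.0592 = (12)(+1.97) / 0.0592 = 399.3.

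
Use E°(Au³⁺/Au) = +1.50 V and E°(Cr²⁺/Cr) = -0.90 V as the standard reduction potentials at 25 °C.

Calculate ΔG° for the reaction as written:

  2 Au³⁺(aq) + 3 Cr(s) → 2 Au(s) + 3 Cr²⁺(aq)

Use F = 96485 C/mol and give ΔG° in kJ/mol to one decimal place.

As written, Au³⁺/Au is reduced (cathode) and Cr²⁺/Cr is oxidised (anode), so E°cell = (+1.50) − (-0.90) = +2.40 V.
Balancing electrons gives n = 6.
ΔG° = −nFE° = −(6)(96485)(+2.40) = -1,389,384 J = -1389.4 kJ/mol.

-1389.4 kJ/mol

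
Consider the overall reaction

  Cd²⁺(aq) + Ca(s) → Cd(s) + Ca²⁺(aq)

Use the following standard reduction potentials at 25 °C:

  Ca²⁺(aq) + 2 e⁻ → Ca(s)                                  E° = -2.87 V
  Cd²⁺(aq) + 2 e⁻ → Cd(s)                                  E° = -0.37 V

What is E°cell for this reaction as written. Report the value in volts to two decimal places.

+2.50 V

The Cd²⁺/Cd couple has the higher reduction potential, so it is the cathode; Ca²⁺/Ca is oxidised at the anode.
E°cell = E°(cathode) − E°(anode) = (-0.37) − (-2.87) = +2.50 V.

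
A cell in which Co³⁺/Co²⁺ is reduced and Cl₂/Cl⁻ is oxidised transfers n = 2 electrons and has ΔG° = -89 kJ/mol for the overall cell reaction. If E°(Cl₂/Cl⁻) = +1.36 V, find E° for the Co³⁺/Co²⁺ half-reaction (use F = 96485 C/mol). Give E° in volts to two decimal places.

+1.82 V

E°cell = −ΔG°/(nF) = −(-89×10³)/((2)(96485)) = +0.461 V.
Since Co³⁺/Co²⁺ is the cathode and Cl₂/Cl⁻ the anode, E°cell = E°(Co³⁺/Co²⁺) − E°(Cl₂/Cl⁻).
So E°(Co³⁺/Co²⁺) = E°cell + E°(Cl₂/Cl⁻) = +0.461 + (+1.36) = +1.82 V.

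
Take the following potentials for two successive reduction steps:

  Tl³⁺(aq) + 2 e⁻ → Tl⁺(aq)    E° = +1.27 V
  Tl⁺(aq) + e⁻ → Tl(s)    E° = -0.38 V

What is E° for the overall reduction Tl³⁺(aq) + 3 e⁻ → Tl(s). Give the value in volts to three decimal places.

Since ΔG° = −nFE° is additive over sequential reductions, n₃E°₃ = n₁E°₁ + n₂E°₂.
E°₃ = (2×+1.27 + 1×-0.38) / 3 = (+2.160) / 3 = +0.720 V.
E° values themselves are not directly additive — weighting by electron count is essential.

+0.720 V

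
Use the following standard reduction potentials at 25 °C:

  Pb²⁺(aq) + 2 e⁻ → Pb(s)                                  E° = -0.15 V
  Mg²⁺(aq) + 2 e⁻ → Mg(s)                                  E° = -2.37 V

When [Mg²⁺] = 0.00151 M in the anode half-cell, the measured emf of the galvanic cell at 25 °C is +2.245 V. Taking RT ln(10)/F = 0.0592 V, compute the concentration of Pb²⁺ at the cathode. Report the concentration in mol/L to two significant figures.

0.011 M

Pb²⁺/Pb is the cathode, Mg²⁺/Mg the anode: E°cell = +2.22 V, n = 2.
Overall reaction: Pb²⁺(aq) + Mg(s) → Pb(s) + Mg²⁺(aq); Q = [Mg²⁺]^1/[Pb²⁺]^1.
From E = E° − (0.0592/n) log Q: log Q = (E° − E)·n/0.0592 = (+2.22 − (+2.245))·2/0.0592 = -0.8446.
So 1·log[Pb²⁺] = 1·log(0.00151) − log Q = -2.8210 − (-0.8446) = -1.9764; [Pb²⁺] = 10^(-1.9764) ≈ 0.011 M.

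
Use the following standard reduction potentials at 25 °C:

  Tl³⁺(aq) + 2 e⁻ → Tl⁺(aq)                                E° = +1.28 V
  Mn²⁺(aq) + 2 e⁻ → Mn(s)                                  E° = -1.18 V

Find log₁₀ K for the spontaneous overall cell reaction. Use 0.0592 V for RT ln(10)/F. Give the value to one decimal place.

83.1

Cathode: Tl³⁺/Tl⁺; anode: Mn²⁺/Mn. E°cell = +2.46 V, n = 2.
log K = nE°cell / 0.0592 = (2)(+2.46) / 0.0592 = 83.1.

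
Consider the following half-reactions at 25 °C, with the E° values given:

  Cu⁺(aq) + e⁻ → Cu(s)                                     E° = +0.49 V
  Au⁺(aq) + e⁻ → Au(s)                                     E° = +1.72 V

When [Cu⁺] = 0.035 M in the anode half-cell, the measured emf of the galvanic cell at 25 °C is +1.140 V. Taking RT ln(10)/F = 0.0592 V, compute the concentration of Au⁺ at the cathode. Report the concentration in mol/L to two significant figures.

Au⁺/Au is the cathode, Cu⁺/Cu the anode: E°cell = +1.23 V, n = 1.
Overall reaction: Au⁺(aq) + Cu(s) → Au(s) + Cu⁺(aq); Q = [Cu⁺]^1/[Au⁺]^1.
From E = E° − (0.0592/n) log Q: log Q = (E° − E)·n/0.0592 = (+1.23 − (+1.140))·1/0.0592 = 1.5203.
So 1·log[Au⁺] = 1·log(0.035) − log Q = -1.4559 − (1.5203) = -2.9762; [Au⁺] = 10^(-2.9762) ≈ 0.0011 M.

0.0011 M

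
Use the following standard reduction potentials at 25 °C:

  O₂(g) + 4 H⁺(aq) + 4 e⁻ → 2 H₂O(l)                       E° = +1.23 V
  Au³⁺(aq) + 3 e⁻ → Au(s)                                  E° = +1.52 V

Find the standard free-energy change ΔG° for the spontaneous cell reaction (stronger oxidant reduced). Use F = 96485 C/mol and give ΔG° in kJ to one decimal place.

Au³⁺/Au (E° = +1.52 V) is the cathode; O₂/H₂O (E° = +1.23 V) is the anode, so E°cell = +0.29 V.
Balancing electrons gives n = 12 (lcm of 3 and 4).
ΔG° = −nFE° = −(12)(96485)(+0.29) = -335,768 J = -335.8 kJ.

-335.8 kJ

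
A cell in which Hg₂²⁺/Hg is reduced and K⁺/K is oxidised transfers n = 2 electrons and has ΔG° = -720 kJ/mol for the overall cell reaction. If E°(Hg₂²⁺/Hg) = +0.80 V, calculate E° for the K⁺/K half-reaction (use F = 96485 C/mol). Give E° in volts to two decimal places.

-2.93 V

E°cell = −ΔG°/(nF) = −(-720×10³)/((2)(96485)) = +3.731 V.
Since Hg₂²⁺/Hg is the cathode and K⁺/K the anode, E°cell = E°(Hg₂²⁺/Hg) − E°(K⁺/K).
So E°(K⁺/K) = E°(Hg₂²⁺/Hg) − E°cell = (+0.80) − (+3.731) = -2.93 V.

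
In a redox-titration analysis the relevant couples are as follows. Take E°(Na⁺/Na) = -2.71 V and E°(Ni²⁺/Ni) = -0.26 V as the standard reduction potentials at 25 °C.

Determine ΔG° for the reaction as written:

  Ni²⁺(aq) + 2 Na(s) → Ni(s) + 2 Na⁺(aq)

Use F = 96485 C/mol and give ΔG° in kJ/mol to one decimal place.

As written, Ni²⁺/Ni is reduced (cathode) and Na⁺/Na is oxidised (anode), so E°cell = (-0.26) − (-2.71) = +2.45 V.
Balancing electrons gives n = 2.
ΔG° = −nFE° = −(2)(96485)(+2.45) = -472,777 J = -472.8 kJ/mol.

-472.8 kJ/mol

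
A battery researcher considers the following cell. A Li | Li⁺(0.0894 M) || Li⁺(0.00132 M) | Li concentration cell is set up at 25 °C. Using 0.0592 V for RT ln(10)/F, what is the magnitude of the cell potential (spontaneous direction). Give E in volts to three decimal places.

For a concentration cell E°cell = 0. The 0.0894 M side is the cathode (reduction is favoured where [Li⁺] is higher).
With n = 1, E = −(0.0592/1) log([Li⁺]ₐₙ/[Li⁺]꜀ₐₜ) = −(0.0592/1) log(0.00132/0.0894) = −(0.0592/1)(-1.831) = +0.108 V.

+0.108 V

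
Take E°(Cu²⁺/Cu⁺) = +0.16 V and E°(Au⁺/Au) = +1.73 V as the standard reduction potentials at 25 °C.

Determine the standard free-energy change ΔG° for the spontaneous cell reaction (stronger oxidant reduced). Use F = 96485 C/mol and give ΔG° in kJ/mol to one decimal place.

-151.5 kJ/mol

Au⁺/Au (E° = +1.73 V) is the cathode; Cu²⁺/Cu⁺ (E° = +0.16 V) is the anode, so E°cell = +1.57 V.
Balancing electrons gives n = 1 (lcm of 1 and 1).
ΔG° = −nFE° = −(1)(96485)(+1.57) = -151,481 J = -151.5 kJ/mol.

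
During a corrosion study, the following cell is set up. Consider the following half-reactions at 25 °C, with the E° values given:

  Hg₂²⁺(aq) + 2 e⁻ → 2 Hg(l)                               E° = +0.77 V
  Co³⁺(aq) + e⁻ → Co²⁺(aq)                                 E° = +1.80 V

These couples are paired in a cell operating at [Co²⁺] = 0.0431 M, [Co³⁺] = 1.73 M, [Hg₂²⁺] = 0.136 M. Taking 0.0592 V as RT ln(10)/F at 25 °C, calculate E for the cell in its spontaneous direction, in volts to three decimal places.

+1.151 V

Co³⁺/Co²⁺ is the cathode (higher E°), Hg₂²⁺/Hg the anode: E°cell = +1.80 − (+0.77) = +1.03 V, n = 2.
Overall: 2 Co³⁺(aq) + 2 Hg(l) → 2 Co²⁺(aq) + Hg₂²⁺(aq)
Q = [Co²⁺]^2·[Hg₂²⁺] / ([Co³⁺]^2); log Q = -4.074.
E = E° − (0.0592/n) log Q = +1.03 − (0.0592/2)(-4.074) = +1.151 V.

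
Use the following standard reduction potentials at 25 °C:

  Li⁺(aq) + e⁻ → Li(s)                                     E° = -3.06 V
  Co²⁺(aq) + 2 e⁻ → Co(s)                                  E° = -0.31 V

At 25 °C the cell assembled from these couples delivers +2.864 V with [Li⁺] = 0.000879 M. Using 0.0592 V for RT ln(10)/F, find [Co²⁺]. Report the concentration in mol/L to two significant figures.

Co²⁺/Co is the cathode, Li⁺/Li the anode: E°cell = +2.75 V, n = 2.
Overall reaction: Co²⁺(aq) + 2 Li(s) → Co(s) + 2 Li⁺(aq); Q = [Li⁺]^2/[Co²⁺]^1.
From E = E° − (0.0592/n) log Q: log Q = (E° − E)·n/0.0592 = (+2.75 − (+2.864))·2/0.0592 = -3.8514.
So 1·log[Co²⁺] = 2·log(0.000879) − log Q = -6.1120 − (-3.8514) = -2.2606; [Co²⁺] = 10^(-2.2606) ≈ 0.0055 M.

0.0055 M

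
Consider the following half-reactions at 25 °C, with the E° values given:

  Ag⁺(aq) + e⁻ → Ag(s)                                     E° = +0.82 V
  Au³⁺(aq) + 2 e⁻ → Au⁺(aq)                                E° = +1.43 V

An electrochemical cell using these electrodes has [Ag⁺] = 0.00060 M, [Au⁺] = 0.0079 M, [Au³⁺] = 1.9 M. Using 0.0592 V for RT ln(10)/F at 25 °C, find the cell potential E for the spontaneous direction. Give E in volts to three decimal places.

Au³⁺/Au⁺ is the cathode (higher E°), Ag⁺/Ag the anode: E°cell = +1.43 − (+0.82) = +0.61 V, n = 2.
Overall: Au³⁺(aq) + 2 Ag(s) → Au⁺(aq) + 2 Ag⁺(aq)
Q = [Au⁺]·[Ag⁺]^2 / ([Au³⁺]); log Q = -8.825.
E = E° − (0.0592/n) log Q = +0.61 − (0.0592/2)(-8.825) = +0.871 V.

+0.871 V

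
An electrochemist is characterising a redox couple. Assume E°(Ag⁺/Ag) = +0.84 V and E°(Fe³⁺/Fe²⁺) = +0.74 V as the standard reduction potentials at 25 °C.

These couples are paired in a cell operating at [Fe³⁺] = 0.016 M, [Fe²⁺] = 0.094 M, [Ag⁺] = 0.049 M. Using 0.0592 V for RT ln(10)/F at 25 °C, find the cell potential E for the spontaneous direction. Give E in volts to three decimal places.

+0.068 V

Ag⁺/Ag is the cathode (higher E°), Fe³⁺/Fe²⁺ the anode: E°cell = +0.84 − (+0.74) = +0.10 V, n = 1.
Overall: Ag⁺(aq) + Fe²⁺(aq) → Ag(s) + Fe³⁺(aq)
Q = [Fe³⁺] / ([Ag⁺]·[Fe²⁺]); log Q = 0.541.
E = E° − (0.0592/n) log Q = +0.10 − (0.0592/1)(0.541) = +0.068 V.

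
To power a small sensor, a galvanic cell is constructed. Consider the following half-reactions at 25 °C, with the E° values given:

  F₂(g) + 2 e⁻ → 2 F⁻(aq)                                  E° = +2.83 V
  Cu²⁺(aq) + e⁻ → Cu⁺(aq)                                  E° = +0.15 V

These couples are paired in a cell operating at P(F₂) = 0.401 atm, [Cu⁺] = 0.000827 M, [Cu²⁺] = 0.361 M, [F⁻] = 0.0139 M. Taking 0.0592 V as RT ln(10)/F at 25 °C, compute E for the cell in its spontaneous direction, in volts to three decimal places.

+2.622 V

F₂/F⁻ is the cathode (higher E°), Cu²⁺/Cu⁺ the anode: E°cell = +2.83 − (+0.15) = +2.68 V, n = 2.
Overall: F₂(g) + 2 Cu⁺(aq) → 2 F⁻(aq) + 2 Cu²⁺(aq)
Q = [F⁻]^2·[Cu²⁺]^2 / (P(F₂)·[Cu⁺]^2); log Q = 1.963.
E = E° − (0.0592/n) log Q = +2.68 − (0.0592/2)(1.963) = +2.622 V.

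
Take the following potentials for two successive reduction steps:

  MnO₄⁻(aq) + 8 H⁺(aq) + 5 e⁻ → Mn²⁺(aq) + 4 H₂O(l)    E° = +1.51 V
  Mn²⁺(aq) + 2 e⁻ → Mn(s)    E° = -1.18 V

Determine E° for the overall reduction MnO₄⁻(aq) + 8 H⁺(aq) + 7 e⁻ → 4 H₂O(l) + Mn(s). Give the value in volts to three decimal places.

+0.741 V

Since ΔG° = −nFE° is additive over sequential reductions, n₃E°₃ = n₁E°₁ + n₂E°₂.
E°₃ = (5×+1.51 + 2×-1.18) / 7 = (+5.190) / 7 = +0.741 V.
Simply averaging or adding the two E° values would be wrong; the electron-weighted sum is required.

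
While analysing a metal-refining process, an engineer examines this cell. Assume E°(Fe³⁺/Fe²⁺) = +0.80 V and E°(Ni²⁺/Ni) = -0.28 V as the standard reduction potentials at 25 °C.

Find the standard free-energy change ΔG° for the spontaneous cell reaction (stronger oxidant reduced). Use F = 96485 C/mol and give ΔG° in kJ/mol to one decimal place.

-208.4 kJ/mol

Fe³⁺/Fe²⁺ (E° = +0.80 V) is the cathode; Ni²⁺/Ni (E° = -0.28 V) is the anode, so E°cell = +1.08 V.
Balancing electrons gives n = 2 (lcm of 1 and 2).
ΔG° = −nFE° = −(2)(96485)(+1.08) = -208,408 J = -208.4 kJ/mol.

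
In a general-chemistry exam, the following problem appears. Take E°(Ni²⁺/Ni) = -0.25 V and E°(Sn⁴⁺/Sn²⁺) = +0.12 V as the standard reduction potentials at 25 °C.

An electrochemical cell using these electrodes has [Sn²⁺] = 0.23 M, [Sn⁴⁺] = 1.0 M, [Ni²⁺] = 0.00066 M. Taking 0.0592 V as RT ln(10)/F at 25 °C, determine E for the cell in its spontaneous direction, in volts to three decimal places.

Sn⁴⁺/Sn²⁺ is the cathode (higher E°), Ni²⁺/Ni the anode: E°cell = +0.12 − (-0.25) = +0.37 V, n = 2.
Overall: Sn⁴⁺(aq) + Ni(s) → Sn²⁺(aq) + Ni²⁺(aq)
Q = [Sn²⁺]·[Ni²⁺] / ([Sn⁴⁺]); log Q = -3.819.
E = E° − (0.0592/n) log Q = +0.37 − (0.0592/2)(-3.819) = +0.483 V.

+0.483 V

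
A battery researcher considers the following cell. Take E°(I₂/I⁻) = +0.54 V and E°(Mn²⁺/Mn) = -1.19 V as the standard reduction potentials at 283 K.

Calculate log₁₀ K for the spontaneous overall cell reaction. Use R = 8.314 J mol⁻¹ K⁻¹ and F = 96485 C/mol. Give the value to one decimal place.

Cathode: I₂/I⁻; anode: Mn²⁺/Mn. E°cell = (+0.54) − (-1.19) = +1.73 V, with n = 2.
ΔG° = −nFE° = −RT ln K, so ln K = nFE°/(RT) = (2)(96485)(+1.73) / ((8.314)(283)) = 141.886.
log₁₀ K = 141.886 / ln 10 = 61.6.

61.6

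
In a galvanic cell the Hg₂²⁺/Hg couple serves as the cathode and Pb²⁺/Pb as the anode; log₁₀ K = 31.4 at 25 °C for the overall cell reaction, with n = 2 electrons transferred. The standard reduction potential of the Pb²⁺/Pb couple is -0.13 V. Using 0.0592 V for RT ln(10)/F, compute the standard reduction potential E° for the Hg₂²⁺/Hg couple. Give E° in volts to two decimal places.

E°cell = (0.0592/n)·log K = (0.0592/2)(31.4) = +0.929 V.
Since Hg₂²⁺/Hg is the cathode and Pb²⁺/Pb the anode, E°cell = E°(Hg₂²⁺/Hg) − E°(Pb²⁺/Pb).
So E°(Hg₂²⁺/Hg) = E°cell + E°(Pb²⁺/Pb) = +0.929 + (-0.13) = +0.80 V.

+0.80 V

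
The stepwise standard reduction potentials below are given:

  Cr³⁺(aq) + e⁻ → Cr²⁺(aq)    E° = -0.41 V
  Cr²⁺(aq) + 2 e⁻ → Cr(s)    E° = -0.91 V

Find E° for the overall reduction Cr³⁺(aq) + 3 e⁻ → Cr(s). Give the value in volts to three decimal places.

-0.743 V

Standard free energies of sequential steps add: ΔG°₃ = ΔG°₁ + ΔG°₂, so n₃E°₃ = n₁E°₁ + n₂E°₂.
E°₃ = (1×-0.41 + 2×-0.91) / 3 = (-2.230) / 3 = -0.743 V.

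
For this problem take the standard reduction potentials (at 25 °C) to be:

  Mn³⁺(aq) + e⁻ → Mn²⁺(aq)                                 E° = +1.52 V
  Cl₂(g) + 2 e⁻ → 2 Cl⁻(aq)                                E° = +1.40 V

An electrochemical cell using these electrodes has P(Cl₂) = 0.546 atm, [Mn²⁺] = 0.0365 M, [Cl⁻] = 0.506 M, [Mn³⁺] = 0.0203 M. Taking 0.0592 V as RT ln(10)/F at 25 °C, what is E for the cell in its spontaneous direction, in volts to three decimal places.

+0.095 V

Mn³⁺/Mn²⁺ is the cathode (higher E°), Cl₂/Cl⁻ the anode: E°cell = +1.52 − (+1.40) = +0.12 V, n = 2.
Overall: 2 Mn³⁺(aq) + 2 Cl⁻(aq) → 2 Mn²⁺(aq) + Cl₂(g)
Q = [Mn²⁺]^2·P(Cl₂) / ([Mn³⁺]^2·[Cl⁻]^2); log Q = 0.838.
E = E° − (0.0592/n) log Q = +0.12 − (0.0592/2)(0.838) = +0.095 V.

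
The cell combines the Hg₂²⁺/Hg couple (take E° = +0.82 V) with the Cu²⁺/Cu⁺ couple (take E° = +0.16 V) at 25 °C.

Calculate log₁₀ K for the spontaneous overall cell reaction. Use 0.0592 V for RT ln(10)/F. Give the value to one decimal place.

22.3

Cathode: Hg₂²⁺/Hg; anode: Cu²⁺/Cu⁺. E°cell = +0.66 V, n = 2.
log K = nE°cell / 0.0592 = (2)(+0.66) / 0.0592 = 22.3.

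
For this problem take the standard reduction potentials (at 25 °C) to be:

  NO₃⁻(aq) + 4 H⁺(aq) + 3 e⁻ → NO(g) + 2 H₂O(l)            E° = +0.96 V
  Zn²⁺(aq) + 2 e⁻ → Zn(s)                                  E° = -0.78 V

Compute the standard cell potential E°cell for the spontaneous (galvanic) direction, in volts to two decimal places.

The NO₃⁻/NO couple has the higher reduction potential, so it is the cathode; Zn²⁺/Zn is oxidised at the anode.
E°cell = E°(cathode) − E°(anode) = (+0.96) − (-0.78) = +1.74 V.
Since E°cell > 0, the reaction is spontaneous under standard conditions.

+1.74 V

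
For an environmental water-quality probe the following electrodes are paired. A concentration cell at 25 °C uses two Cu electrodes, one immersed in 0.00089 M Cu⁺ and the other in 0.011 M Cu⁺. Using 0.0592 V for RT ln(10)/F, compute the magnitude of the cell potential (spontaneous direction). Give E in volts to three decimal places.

+0.065 V

For a concentration cell E°cell = 0. The 0.011 M side is the cathode (reduction is favoured where [Cu⁺] is higher).
With n = 1, E = −(0.0592/1) log([Cu⁺]ₐₙ/[Cu⁺]꜀ₐₜ) = −(0.0592/1) log(0.00089/0.011) = −(0.0592/1)(-1.092) = +0.065 V.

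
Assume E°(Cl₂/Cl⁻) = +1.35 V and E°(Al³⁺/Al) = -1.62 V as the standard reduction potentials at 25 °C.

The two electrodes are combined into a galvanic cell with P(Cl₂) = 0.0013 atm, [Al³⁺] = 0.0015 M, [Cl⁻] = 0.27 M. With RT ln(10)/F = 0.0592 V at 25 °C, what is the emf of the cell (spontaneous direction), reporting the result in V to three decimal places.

Cl₂/Cl⁻ is the cathode (higher E°), Al³⁺/Al the anode: E°cell = +1.35 − (-1.62) = +2.97 V, n = 6.
Overall: 3 Cl₂(g) + 2 Al(s) → 6 Cl⁻(aq) + 2 Al³⁺(aq)
Q = [Cl⁻]^6·[Al³⁺]^2 / (P(Cl₂)^3); log Q = -0.401.
E = E° − (0.0592/n) log Q = +2.97 − (0.0592/6)(-0.401) = +2.974 V.

+2.974 V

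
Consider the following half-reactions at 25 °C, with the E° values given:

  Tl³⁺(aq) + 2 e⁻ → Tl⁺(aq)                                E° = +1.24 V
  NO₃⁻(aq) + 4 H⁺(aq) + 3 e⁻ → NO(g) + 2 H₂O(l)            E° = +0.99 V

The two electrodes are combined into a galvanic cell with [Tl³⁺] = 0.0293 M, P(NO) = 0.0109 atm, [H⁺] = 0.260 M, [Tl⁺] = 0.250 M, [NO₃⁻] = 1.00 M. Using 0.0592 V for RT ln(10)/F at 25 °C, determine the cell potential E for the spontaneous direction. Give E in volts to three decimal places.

Tl³⁺/Tl⁺ is the cathode (higher E°), NO₃⁻/NO the anode: E°cell = +1.24 − (+0.99) = +0.25 V, n = 6.
Overall: 3 Tl³⁺(aq) + 2 NO(g) + 4 H₂O(l) → 3 Tl⁺(aq) + 2 NO₃⁻(aq) + 8 H⁺(aq)
Q = [Tl⁺]^3·[NO₃⁻]^2·[H⁺]^8 / ([Tl³⁺]^3·P(NO)^2); log Q = 2.038.
E = E° − (0.0592/n) log Q = +0.25 − (0.0592/6)(2.038) = +0.230 V.

+0.230 V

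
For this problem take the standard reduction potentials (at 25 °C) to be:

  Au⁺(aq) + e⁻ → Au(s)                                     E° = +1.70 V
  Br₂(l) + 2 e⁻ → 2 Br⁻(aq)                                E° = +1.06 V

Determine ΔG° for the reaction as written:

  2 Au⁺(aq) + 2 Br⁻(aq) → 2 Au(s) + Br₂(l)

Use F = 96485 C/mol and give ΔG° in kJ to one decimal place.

As written, Au⁺/Au is reduced (cathode) and Br₂/Br⁻ is oxidised (anode), so E°cell = (+1.70) − (+1.06) = +0.64 V.
Balancing electrons gives n = 2.
ΔG° = −nFE° = −(2)(96485)(+0.64) = -123,501 J = -123.5 kJ.

-123.5 kJ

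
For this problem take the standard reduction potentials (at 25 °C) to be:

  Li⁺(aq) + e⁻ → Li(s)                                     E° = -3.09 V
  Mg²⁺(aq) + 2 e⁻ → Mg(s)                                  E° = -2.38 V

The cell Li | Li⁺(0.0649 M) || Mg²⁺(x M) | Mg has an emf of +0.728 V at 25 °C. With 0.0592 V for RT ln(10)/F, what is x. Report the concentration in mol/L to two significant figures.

0.017 M

Mg²⁺/Mg is the cathode, Li⁺/Li the anode: E°cell = +0.71 V, n = 2.
Overall reaction: Mg²⁺(aq) + 2 Li(s) → Mg(s) + 2 Li⁺(aq); Q = [Li⁺]^2/[Mg²⁺]^1.
From E = E° − (0.0592/n) log Q: log Q = (E° − E)·n/0.0592 = (+0.71 − (+0.728))·2/0.0592 = -0.6081.
So 1·log[Mg²⁺] = 2·log(0.0649) − log Q = -2.3755 − (-0.6081) = -1.7674; [Mg²⁺] = 10^(-1.7674) ≈ 0.017 M.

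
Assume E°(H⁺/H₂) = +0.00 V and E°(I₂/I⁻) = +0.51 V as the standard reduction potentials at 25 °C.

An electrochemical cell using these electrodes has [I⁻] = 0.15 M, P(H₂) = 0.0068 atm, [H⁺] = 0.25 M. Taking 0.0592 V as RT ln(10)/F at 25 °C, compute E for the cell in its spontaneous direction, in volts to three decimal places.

+0.530 V

I₂/I⁻ is the cathode (higher E°), H⁺/H₂ the anode: E°cell = +0.51 − (+0.00) = +0.51 V, n = 2.
Overall: I₂(s) + H₂(g) → 2 I⁻(aq) + 2 H⁺(aq)
Q = [I⁻]^2·[H⁺]^2 / (P(H₂)); log Q = -0.684.
E = E° − (0.0592/n) log Q = +0.51 − (0.0592/2)(-0.684) = +0.530 V.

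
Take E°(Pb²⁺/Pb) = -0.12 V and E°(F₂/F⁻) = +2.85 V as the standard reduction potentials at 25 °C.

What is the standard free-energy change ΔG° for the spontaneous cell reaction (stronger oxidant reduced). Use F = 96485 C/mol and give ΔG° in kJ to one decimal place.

F₂/F⁻ (E° = +2.85 V) is the cathode; Pb²⁺/Pb (E° = -0.12 V) is the anode, so E°cell = +2.97 V.
Balancing electrons gives n = 2 (lcm of 2 and 2).
ΔG° = −nFE° = −(2)(96485)(+2.97) = -573,121 J = -573.1 kJ.

-573.1 kJ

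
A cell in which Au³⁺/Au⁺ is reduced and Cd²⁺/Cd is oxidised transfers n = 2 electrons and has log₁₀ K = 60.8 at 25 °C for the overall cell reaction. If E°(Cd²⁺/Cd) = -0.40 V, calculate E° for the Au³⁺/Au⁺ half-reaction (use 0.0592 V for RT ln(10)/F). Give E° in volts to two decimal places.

E°cell = (0.0592/n)·log K = (0.0592/2)(60.8) = +1.800 V.
Since Au³⁺/Au⁺ is the cathode and Cd²⁺/Cd the anode, E°cell = E°(Au³⁺/Au⁺) − E°(Cd²⁺/Cd).
So E°(Au³⁺/Au⁺) = E°cell + E°(Cd²⁺/Cd) = +1.800 + (-0.40) = +1.40 V.

+1.40 V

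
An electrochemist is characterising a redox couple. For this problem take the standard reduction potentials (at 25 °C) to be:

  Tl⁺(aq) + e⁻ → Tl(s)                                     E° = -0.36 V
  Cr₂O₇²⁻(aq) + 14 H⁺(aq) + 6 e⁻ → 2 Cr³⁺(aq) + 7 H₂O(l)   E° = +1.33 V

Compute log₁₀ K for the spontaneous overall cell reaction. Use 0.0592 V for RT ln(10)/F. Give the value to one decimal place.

171.3

Cathode: Cr₂O₇²⁻/Cr³⁺; anode: Tl⁺/Tl. E°cell = +1.69 V, n = 6.
log K = nE°cell / 0.0592 = (6)(+1.69) / 0.0592 = 171.3.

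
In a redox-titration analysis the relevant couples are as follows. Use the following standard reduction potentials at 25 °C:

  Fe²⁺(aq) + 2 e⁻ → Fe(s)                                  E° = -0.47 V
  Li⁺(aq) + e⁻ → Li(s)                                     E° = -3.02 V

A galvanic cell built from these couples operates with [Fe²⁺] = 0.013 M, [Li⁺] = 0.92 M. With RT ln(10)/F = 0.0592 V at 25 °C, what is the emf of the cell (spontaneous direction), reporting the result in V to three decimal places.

+2.496 V

Fe²⁺/Fe is the cathode (higher E°), Li⁺/Li the anode: E°cell = -0.47 − (-3.02) = +2.55 V, n = 2.
Overall: Fe²⁺(aq) + 2 Li(s) → Fe(s) + 2 Li⁺(aq)
Q = [Li⁺]^2 / ([Fe²⁺]); log Q = 1.814.
E = E° − (0.0592/n) log Q = +2.55 − (0.0592/2)(1.814) = +2.496 V.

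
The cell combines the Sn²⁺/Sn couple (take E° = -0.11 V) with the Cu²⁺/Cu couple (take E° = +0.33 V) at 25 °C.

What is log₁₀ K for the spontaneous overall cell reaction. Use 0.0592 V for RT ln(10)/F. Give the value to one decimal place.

14.9

Cathode: Cu²⁺/Cu; anode: Sn²⁺/Sn. E°cell = +0.44 V, n = 2.
log K = nE°cell / 0.0592 = (2)(+0.44) / 0.0592 = 14.9.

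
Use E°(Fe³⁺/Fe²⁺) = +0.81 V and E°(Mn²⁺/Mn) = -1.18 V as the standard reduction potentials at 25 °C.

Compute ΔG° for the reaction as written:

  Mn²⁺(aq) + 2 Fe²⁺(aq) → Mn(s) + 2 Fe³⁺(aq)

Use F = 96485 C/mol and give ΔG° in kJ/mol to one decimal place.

+384.0 kJ/mol

As written, Mn²⁺/Mn is reduced (cathode) and Fe³⁺/Fe²⁺ is oxidised (anode), so E°cell = (-1.18) − (+0.81) = -1.99 V.
Balancing electrons gives n = 2.
ΔG° = −nFE° = −(2)(96485)(-1.99) = 384,010 J = +384.0 kJ/mol.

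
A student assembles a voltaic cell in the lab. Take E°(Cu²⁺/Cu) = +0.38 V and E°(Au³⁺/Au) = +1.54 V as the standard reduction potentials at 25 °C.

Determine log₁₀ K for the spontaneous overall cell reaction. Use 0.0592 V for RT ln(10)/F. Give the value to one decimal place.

117.6

Cathode: Au³⁺/Au; anode: Cu²⁺/Cu. E°cell = +1.16 V, n = 6.
log K = nE°cell / 0.0592 = (6)(+1.16) / 0.0592 = 117.6.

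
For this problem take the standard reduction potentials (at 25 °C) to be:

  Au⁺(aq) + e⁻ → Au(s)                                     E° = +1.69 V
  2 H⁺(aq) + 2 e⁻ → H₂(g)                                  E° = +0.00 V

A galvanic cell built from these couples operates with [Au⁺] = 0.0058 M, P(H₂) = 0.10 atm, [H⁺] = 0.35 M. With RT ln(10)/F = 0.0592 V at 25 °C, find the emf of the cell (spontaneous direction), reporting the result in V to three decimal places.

Au⁺/Au is the cathode (higher E°), H⁺/H₂ the anode: E°cell = +1.69 − (+0.00) = +1.69 V, n = 2.
Overall: 2 Au⁺(aq) + H₂(g) → 2 Au(s) + 2 H⁺(aq)
Q = [H⁺]^2 / ([Au⁺]^2·P(H₂)); log Q = 4.561.
E = E° − (0.0592/n) log Q = +1.69 − (0.0592/2)(4.561) = +1.555 V.

+1.555 V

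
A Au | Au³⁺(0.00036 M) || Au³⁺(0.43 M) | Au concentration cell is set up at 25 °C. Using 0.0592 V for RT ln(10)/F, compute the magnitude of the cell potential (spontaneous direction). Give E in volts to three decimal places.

+0.061 V

For a concentration cell E°cell = 0. The 0.43 M side is the cathode (reduction is favoured where [Au³⁺] is higher).
With n = 3, E = −(0.0592/3) log([Au³⁺]ₐₙ/[Au³⁺]꜀ₐₜ) = −(0.0592/3) log(0.00036/0.43) = −(0.0592/3)(-3.077) = +0.061 V.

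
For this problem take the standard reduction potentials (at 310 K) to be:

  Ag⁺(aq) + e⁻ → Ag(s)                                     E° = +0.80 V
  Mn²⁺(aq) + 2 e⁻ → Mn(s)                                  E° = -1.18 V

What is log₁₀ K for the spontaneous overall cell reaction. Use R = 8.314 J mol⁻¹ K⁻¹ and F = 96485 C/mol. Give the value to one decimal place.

Cathode: Ag⁺/Ag; anode: Mn²⁺/Mn. E°cell = (+0.80) − (-1.18) = +1.98 V, with n = 2.
ΔG° = −nFE° = −RT ln K, so ln K = nFE°/(RT) = (2)(96485)(+1.98) / ((8.314)(310)) = 148.246.
log₁₀ K = 148.246 / ln 10 = 64.4.

64.4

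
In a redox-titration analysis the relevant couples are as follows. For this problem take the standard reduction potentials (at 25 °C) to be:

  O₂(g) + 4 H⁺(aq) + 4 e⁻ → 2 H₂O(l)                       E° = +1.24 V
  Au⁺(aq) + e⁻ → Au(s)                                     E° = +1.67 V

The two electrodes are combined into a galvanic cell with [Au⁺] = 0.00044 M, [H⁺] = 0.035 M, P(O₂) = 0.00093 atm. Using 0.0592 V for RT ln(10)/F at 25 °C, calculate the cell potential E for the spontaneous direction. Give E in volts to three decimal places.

Au⁺/Au is the cathode (higher E°), O₂/H₂O the anode: E°cell = +1.67 − (+1.24) = +0.43 V, n = 4.
Overall: 4 Au⁺(aq) + 2 H₂O(l) → 4 Au(s) + O₂(g) + 4 H⁺(aq)
Q = P(O₂)·[H⁺]^4 / ([Au⁺]^4); log Q = 4.571.
E = E° − (0.0592/n) log Q = +0.43 − (0.0592/4)(4.571) = +0.362 V.

+0.362 V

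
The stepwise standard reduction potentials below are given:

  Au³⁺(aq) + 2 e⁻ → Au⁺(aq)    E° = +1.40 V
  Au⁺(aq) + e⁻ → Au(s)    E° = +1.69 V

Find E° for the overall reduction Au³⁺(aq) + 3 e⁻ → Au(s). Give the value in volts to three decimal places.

Standard free energies of sequential steps add: ΔG°₃ = ΔG°₁ + ΔG°₂, so n₃E°₃ = n₁E°₁ + n₂E°₂.
E°₃ = (2×+1.40 + 1×+1.69) / 3 = (+4.490) / 3 = +1.497 V.
Simply averaging or adding the two E° values would be wrong; the electron-weighted sum is required.

+1.497 V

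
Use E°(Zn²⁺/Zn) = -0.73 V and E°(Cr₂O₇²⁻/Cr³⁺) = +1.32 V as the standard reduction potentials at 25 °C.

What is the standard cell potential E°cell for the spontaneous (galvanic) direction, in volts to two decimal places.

The Cr₂O₇²⁻/Cr³⁺ couple has the higher reduction potential, so it is the cathode; Zn²⁺/Zn is oxidised at the anode.
E°cell = E°(cathode) − E°(anode) = (+1.32) − (-0.73) = +2.05 V.
Since E°cell > 0, the reaction is spontaneous under standard conditions.

+2.05 V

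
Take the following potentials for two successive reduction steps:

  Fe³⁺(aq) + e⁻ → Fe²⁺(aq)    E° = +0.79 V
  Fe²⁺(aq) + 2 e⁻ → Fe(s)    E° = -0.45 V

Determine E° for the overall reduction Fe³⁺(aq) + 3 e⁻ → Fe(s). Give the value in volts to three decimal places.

-0.037 V

Standard free energies of sequential steps add: ΔG°₃ = ΔG°₁ + ΔG°₂, so n₃E°₃ = n₁E°₁ + n₂E°₂.
E°₃ = (1×+0.79 + 2×-0.45) / 3 = (-0.110) / 3 = -0.037 V.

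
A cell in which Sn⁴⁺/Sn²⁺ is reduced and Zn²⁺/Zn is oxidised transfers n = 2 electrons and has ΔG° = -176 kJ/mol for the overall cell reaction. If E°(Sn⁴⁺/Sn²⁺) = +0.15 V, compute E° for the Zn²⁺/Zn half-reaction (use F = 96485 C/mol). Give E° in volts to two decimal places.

-0.76 V

E°cell = −ΔG°/(nF) = −(-176×10³)/((2)(96485)) = +0.912 V.
Since Sn⁴⁺/Sn²⁺ is the cathode and Zn²⁺/Zn the anode, E°cell = E°(Sn⁴⁺/Sn²⁺) − E°(Zn²⁺/Zn).
So E°(Zn²⁺/Zn) = E°(Sn⁴⁺/Sn²⁺) − E°cell = (+0.15) − (+0.912) = -0.76 V.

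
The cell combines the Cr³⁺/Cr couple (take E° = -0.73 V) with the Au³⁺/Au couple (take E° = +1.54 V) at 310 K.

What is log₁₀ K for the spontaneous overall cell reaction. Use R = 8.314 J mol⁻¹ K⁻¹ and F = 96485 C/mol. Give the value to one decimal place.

110.7

Cathode: Au³⁺/Au; anode: Cr³⁺/Cr. E°cell = (+1.54) − (-0.73) = +2.27 V, with n = 3.
ΔG° = −nFE° = −RT ln K, so ln K = nFE°/(RT) = (3)(96485)(+2.27) / ((8.314)(310)) = 254.938.
log₁₀ K = 254.938 / ln 10 = 110.7.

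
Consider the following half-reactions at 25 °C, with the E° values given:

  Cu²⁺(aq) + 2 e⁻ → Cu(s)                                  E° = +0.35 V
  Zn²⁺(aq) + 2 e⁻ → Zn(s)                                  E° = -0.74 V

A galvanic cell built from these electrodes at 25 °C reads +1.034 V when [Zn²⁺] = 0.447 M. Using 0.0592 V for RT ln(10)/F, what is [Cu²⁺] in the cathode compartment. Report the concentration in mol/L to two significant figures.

0.0057 M

Cu²⁺/Cu is the cathode, Zn²⁺/Zn the anode: E°cell = +1.09 V, n = 2.
Overall reaction: Cu²⁺(aq) + Zn(s) → Cu(s) + Zn²⁺(aq); Q = [Zn²⁺]^1/[Cu²⁺]^1.
From E = E° − (0.0592/n) log Q: log Q = (E° − E)·n/0.0592 = (+1.09 − (+1.034))·2/0.0592 = 1.8919.
So 1·log[Cu²⁺] = 1·log(0.447) − log Q = -0.3497 − (1.8919) = -2.2416; [Cu²⁺] = 10^(-2.2416) ≈ 0.0057 M.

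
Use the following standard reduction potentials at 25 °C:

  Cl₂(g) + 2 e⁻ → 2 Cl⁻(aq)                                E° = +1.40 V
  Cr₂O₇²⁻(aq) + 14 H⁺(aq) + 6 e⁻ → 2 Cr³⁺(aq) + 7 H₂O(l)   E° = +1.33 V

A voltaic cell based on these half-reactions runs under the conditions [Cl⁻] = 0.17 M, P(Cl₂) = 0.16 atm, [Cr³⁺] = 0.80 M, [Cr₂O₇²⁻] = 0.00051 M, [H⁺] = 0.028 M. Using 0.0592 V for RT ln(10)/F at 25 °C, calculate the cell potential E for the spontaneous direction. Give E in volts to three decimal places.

+0.337 V

Cl₂/Cl⁻ is the cathode (higher E°), Cr₂O₇²⁻/Cr³⁺ the anode: E°cell = +1.40 − (+1.33) = +0.07 V, n = 6.
Overall: 3 Cl₂(g) + 2 Cr³⁺(aq) + 7 H₂O(l) → 6 Cl⁻(aq) + Cr₂O₇²⁻(aq) + 14 H⁺(aq)
Q = [Cl⁻]^6·[Cr₂O₇²⁻]·[H⁺]^14 / (P(Cl₂)^3·[Cr³⁺]^2); log Q = -27.068.
E = E° − (0.0592/n) log Q = +0.07 − (0.0592/6)(-27.068) = +0.337 V.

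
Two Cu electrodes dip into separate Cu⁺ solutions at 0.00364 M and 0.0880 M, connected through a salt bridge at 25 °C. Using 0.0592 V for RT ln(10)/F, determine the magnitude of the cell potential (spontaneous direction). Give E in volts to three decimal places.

+0.082 V

For a concentration cell E°cell = 0. The 0.0880 M side is the cathode (reduction is favoured where [Cu⁺] is higher).
With n = 1, E = −(0.0592/1) log([Cu⁺]ₐₙ/[Cu⁺]꜀ₐₜ) = −(0.0592/1) log(0.00364/0.088) = −(0.0592/1)(-1.383) = +0.082 V.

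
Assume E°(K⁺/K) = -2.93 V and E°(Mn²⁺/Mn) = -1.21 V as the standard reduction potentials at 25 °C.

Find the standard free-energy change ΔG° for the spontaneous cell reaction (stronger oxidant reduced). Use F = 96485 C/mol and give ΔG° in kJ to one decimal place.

-331.9 kJ

Mn²⁺/Mn (E° = -1.21 V) is the cathode; K⁺/K (E° = -2.93 V) is the anode, so E°cell = +1.72 V.
Balancing electrons gives n = 2 (lcm of 2 and 1).
ΔG° = −nFE° = −(2)(96485)(+1.72) = -331,908 J = -331.9 kJ.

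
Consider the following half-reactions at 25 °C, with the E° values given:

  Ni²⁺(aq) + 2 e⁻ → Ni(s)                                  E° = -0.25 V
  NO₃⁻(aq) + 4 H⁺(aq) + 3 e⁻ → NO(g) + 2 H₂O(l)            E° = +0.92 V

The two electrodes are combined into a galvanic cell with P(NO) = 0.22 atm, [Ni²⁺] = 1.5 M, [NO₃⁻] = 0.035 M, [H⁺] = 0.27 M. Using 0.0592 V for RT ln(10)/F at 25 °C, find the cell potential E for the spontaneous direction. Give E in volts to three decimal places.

NO₃⁻/NO is the cathode (higher E°), Ni²⁺/Ni the anode: E°cell = +0.92 − (-0.25) = +1.17 V, n = 6.
Overall: 2 NO₃⁻(aq) + 8 H⁺(aq) + 3 Ni(s) → 2 NO(g) + 4 H₂O(l) + 3 Ni²⁺(aq)
Q = P(NO)^2·[Ni²⁺]^3 / ([NO₃⁻]^2·[H⁺]^8); log Q = 6.674.
E = E° − (0.0592/n) log Q = +1.17 − (0.0592/6)(6.674) = +1.104 V.

+1.104 V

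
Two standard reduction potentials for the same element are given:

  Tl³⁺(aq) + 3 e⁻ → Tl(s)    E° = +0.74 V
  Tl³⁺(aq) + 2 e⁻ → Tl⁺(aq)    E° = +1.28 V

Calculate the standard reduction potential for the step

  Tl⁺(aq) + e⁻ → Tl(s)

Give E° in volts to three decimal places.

-0.340 V

Sequential free energies add, so n₃E°₃ = n₁E°₁ + n₂E°₂.
With n₃ = 3, and the known step contributing 2×(+1.28) V, the unknown satisfies 1·E° = 3×(+0.74) − 2×(+1.28) = -0.340.
E° = -0.340 / 1 = -0.340 V.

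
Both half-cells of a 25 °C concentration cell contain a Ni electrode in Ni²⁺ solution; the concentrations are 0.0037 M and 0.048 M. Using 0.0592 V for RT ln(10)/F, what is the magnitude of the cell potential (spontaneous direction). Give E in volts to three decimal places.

For a concentration cell E°cell = 0. The 0.048 M side is the cathode (reduction is favoured where [Ni²⁺] is higher).
With n = 2, E = −(0.0592/2) log([Ni²⁺]ₐₙ/[Ni²⁺]꜀ₐₜ) = −(0.0592/2) log(0.0037/0.048) = −(0.0592/2)(-1.113) = +0.033 V.

+0.033 V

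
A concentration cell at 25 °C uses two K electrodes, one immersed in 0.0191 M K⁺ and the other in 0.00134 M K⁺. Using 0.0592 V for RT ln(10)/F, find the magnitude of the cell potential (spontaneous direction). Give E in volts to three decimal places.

For a concentration cell E°cell = 0. The 0.0191 M side is the cathode (reduction is favoured where [K⁺] is higher).
With n = 1, E = −(0.0592/1) log([K⁺]ₐₙ/[K⁺]꜀ₐₜ) = −(0.0592/1) log(0.00134/0.0191) = −(0.0592/1)(-1.154) = +0.068 V.

+0.068 V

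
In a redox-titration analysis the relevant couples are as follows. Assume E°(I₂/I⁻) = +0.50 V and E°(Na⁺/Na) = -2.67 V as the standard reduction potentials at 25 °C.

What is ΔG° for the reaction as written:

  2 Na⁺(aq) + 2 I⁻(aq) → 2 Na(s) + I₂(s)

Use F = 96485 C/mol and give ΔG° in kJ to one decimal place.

+611.7 kJ

As written, Na⁺/Na is reduced (cathode) and I₂/I⁻ is oxidised (anode), so E°cell = (-2.67) − (+0.50) = -3.17 V.
Balancing electrons gives n = 2.
ΔG° = −nFE° = −(2)(96485)(-3.17) = 611,715 J = +611.7 kJ.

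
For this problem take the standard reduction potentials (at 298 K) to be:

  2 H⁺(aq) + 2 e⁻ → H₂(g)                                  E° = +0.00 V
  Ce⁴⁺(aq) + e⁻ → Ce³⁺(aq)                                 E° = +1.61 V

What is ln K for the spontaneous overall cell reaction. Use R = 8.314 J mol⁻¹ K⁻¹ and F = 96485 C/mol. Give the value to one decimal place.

Cathode: Ce⁴⁺/Ce³⁺; anode: H⁺/H₂. E°cell = (+1.61) − (+0.00) = +1.61 V, with n = 2.
ΔG° = −nFE° = −RT ln K, so ln K = nFE°/(RT) = (2)(96485)(+1.61) / ((8.314)(298)) = 125.398.

125.4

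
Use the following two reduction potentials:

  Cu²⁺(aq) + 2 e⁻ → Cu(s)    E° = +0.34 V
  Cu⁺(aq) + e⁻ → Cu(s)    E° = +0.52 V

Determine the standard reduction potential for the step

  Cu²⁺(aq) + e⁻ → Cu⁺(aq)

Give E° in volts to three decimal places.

+0.160 V

Sequential free energies add, so n₃E°₃ = n₁E°₁ + n₂E°₂.
With n₃ = 2, and the known step contributing 1×(+0.52) V, the unknown satisfies 1·E° = 2×(+0.34) − 1×(+0.52) = +0.160.
E° = +0.160 / 1 = +0.160 V.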